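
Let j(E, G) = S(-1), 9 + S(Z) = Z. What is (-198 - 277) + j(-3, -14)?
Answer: -485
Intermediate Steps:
S(Z) = -9 + Z
j(E, G) = -10 (j(E, G) = -9 - 1 = -10)
(-198 - 277) + j(-3, -14) = (-198 - 277) - 10 = -475 - 10 = -485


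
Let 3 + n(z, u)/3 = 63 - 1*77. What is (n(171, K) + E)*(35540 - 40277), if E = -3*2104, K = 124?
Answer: 30141531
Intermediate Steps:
E = -6312
n(z, u) = -51 (n(z, u) = -9 + 3*(63 - 1*77) = -9 + 3*(63 - 77) = -9 + 3*(-14) = -9 - 42 = -51)
(n(171, K) + E)*(35540 - 40277) = (-51 - 6312)*(35540 - 40277) = -6363*(-4737) = 30141531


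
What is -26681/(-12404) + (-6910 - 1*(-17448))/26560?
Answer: 104920089/41181280 ≈ 2.5478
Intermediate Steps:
-26681/(-12404) + (-6910 - 1*(-17448))/26560 = -26681*(-1/12404) + (-6910 + 17448)*(1/26560) = 26681/12404 + 10538*(1/26560) = 26681/12404 + 5269/13280 = 104920089/41181280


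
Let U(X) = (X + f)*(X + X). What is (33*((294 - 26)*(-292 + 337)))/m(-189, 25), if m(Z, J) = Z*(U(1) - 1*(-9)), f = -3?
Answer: -2948/7 ≈ -421.14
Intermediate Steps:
U(X) = 2*X*(-3 + X) (U(X) = (X - 3)*(X + X) = (-3 + X)*(2*X) = 2*X*(-3 + X))
m(Z, J) = 5*Z (m(Z, J) = Z*(2*1*(-3 + 1) - 1*(-9)) = Z*(2*1*(-2) + 9) = Z*(-4 + 9) = Z*5 = 5*Z)
(33*((294 - 26)*(-292 + 337)))/m(-189, 25) = (33*((294 - 26)*(-292 + 337)))/((5*(-189))) = (33*(268*45))/(-945) = (33*12060)*(-1/945) = 397980*(-1/945) = -2948/7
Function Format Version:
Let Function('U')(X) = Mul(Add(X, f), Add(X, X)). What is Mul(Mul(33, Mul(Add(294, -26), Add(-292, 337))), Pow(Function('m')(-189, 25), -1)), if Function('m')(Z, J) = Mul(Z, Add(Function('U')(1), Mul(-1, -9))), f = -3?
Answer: Rational(-2948, 7) ≈ -421.14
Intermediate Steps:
Function('U')(X) = Mul(2, X, Add(-3, X)) (Function('U')(X) = Mul(Add(X, -3), Add(X, X)) = Mul(Add(-3, X), Mul(2, X)) = Mul(2, X, Add(-3, X)))
Function('m')(Z, J) = Mul(5, Z) (Function('m')(Z, J) = Mul(Z, Add(Mul(2, 1, Add(-3, 1)), Mul(-1, -9))) = Mul(Z, Add(Mul(2, 1, -2), 9)) = Mul(Z, Add(-4, 9)) = Mul(Z, 5) = Mul(5, Z))
Mul(Mul(33, Mul(Add(294, -26), Add(-292, 337))), Pow(Function('m')(-189, 25), -1)) = Mul(Mul(33, Mul(Add(294, -26), Add(-292, 337))), Pow(Mul(5, -189), -1)) = Mul(Mul(33, Mul(268, 45)), Pow(-945, -1)) = Mul(Mul(33, 12060), Rational(-1, 945)) = Mul(397980, Rational(-1, 945)) = Rational(-2948, 7)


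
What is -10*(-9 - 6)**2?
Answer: -2250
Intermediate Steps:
-10*(-9 - 6)**2 = -10*(-15)**2 = -10*225 = -2250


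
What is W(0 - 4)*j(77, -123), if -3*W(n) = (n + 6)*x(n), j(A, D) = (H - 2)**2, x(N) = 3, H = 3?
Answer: -2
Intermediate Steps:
j(A, D) = 1 (j(A, D) = (3 - 2)**2 = 1**2 = 1)
W(n) = -6 - n (W(n) = -(n + 6)*3/3 = -(6 + n)*3/3 = -(18 + 3*n)/3 = -6 - n)
W(0 - 4)*j(77, -123) = (-6 - (0 - 4))*1 = (-6 - 1*(-4))*1 = (-6 + 4)*1 = -2*1 = -2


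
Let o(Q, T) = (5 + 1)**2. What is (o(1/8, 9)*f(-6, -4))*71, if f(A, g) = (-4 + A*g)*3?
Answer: 153360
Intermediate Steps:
o(Q, T) = 36 (o(Q, T) = 6**2 = 36)
f(A, g) = -12 + 3*A*g
(o(1/8, 9)*f(-6, -4))*71 = (36*(-12 + 3*(-6)*(-4)))*71 = (36*(-12 + 72))*71 = (36*60)*71 = 2160*71 = 153360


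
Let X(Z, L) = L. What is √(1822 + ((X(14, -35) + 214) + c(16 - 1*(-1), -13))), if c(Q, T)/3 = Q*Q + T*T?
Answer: 15*√15 ≈ 58.095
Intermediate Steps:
c(Q, T) = 3*Q² + 3*T² (c(Q, T) = 3*(Q*Q + T*T) = 3*(Q² + T²) = 3*Q² + 3*T²)
√(1822 + ((X(14, -35) + 214) + c(16 - 1*(-1), -13))) = √(1822 + ((-35 + 214) + (3*(16 - 1*(-1))² + 3*(-13)²))) = √(1822 + (179 + (3*(16 + 1)² + 3*169))) = √(1822 + (179 + (3*17² + 507))) = √(1822 + (179 + (3*289 + 507))) = √(1822 + (179 + (867 + 507))) = √(1822 + (179 + 1374)) = √(1822 + 1553) = √3375 = 15*√15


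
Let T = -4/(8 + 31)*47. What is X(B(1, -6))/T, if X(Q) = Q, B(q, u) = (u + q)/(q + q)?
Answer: 195/376 ≈ 0.51862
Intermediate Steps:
B(q, u) = (q + u)/(2*q) (B(q, u) = (q + u)/((2*q)) = (q + u)*(1/(2*q)) = (q + u)/(2*q))
T = -188/39 (T = -4/39*47 = -188/39 ≈ -4.8205)
X(B(1, -6))/T = ((½)*(1 - 6)/1)/(-188/39) = ((½)*1*(-5))*(-39/188) = -5/2*(-39/188) = 195/376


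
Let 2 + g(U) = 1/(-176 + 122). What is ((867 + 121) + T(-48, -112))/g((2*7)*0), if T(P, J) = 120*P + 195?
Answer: 247158/109 ≈ 2267.5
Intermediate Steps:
T(P, J) = 195 + 120*P
g(U) = -109/54 (g(U) = -2 + 1/(-176 + 122) = -2 + 1/(-54) = -2 - 1/54 = -109/54)
((867 + 121) + T(-48, -112))/g((2*7)*0) = ((867 + 121) + (195 + 120*(-48)))/(-109/54) = (988 + (195 - 5760))*(-54/109) = (988 - 5565)*(-54/109) = -4577*(-54/109) = 247158/109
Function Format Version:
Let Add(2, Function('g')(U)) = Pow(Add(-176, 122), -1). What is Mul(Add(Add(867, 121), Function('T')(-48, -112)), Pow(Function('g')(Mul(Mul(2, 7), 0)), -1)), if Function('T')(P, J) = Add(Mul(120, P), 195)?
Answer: Rational(247158, 109) ≈ 2267.5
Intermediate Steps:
Function('T')(P, J) = Add(195, Mul(120, P))
Function('g')(U) = Rational(-109, 54) (Function('g')(U) = Add(-2, Pow(Add(-176, 122), -1)) = Add(-2, Pow(-54, -1)) = Add(-2, Rational(-1, 54)) = Rational(-109, 54))
Mul(Add(Add(867, 121), Function('T')(-48, -112)), Pow(Function('g')(Mul(Mul(2, 7), 0)), -1)) = Mul(Add(Add(867, 121), Add(195, Mul(120, -48))), Pow(Rational(-109, 54), -1)) = Mul(Add(988, Add(195, -5760)), Rational(-54, 109)) = Mul(Add(988, -5565), Rational(-54, 109)) = Mul(-4577, Rational(-54, 109)) = Rational(247158, 109)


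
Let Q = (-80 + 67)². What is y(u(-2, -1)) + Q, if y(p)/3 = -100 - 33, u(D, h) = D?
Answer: -230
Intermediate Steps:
y(p) = -399 (y(p) = 3*(-100 - 33) = 3*(-133) = -399)
Q = 169 (Q = (-13)² = 169)
y(u(-2, -1)) + Q = -399 + 169 = -230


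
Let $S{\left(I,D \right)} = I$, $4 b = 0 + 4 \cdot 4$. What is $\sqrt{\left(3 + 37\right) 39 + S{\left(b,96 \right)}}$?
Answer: $2 \sqrt{391} \approx 39.547$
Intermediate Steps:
$b = 4$ ($b = \frac{0 + 4 \cdot 4}{4} = \frac{0 + 16}{4} = \frac{1}{4} \cdot 16 = 4$)
$\sqrt{\left(3 + 37\right) 39 + S{\left(b,96 \right)}} = \sqrt{\left(3 + 37\right) 39 + 4} = \sqrt{40 \cdot 39 + 4} = \sqrt{1560 + 4} = \sqrt{1564} = 2 \sqrt{391}$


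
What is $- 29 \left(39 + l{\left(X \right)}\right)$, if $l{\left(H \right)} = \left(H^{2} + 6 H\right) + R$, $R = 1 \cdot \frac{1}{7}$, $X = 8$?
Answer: $- \frac{30682}{7} \approx -4383.1$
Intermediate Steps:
$R = \frac{1}{7}$ ($R = 1 \cdot \frac{1}{7} = \frac{1}{7} \approx 0.14286$)
$l{\left(H \right)} = \frac{1}{7} + H^{2} + 6 H$ ($l{\left(H \right)} = \left(H^{2} + 6 H\right) + \frac{1}{7} = \frac{1}{7} + H^{2} + 6 H$)
$- 29 \left(39 + l{\left(X \right)}\right) = - 29 \left(39 + \left(\frac{1}{7} + 8^{2} + 6 \cdot 8\right)\right) = - 29 \left(39 + \left(\frac{1}{7} + 64 + 48\right)\right) = - 29 \left(39 + \frac{785}{7}\right) = \left(-29\right) \frac{1058}{7} = - \frac{30682}{7}$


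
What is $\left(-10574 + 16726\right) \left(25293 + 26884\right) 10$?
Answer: $3209929040$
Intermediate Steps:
$\left(-10574 + 16726\right) \left(25293 + 26884\right) 10 = 6152 \cdot 52177 \cdot 10 = 320992904 \cdot 10 = 3209929040$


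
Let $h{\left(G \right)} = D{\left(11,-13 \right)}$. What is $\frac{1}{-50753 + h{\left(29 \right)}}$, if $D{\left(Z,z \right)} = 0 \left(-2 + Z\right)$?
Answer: $- \frac{1}{50753} \approx -1.9703 \cdot 10^{-5}$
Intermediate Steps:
$D{\left(Z,z \right)} = 0$
$h{\left(G \right)} = 0$
$\frac{1}{-50753 + h{\left(29 \right)}} = \frac{1}{-50753 + 0} = \frac{1}{-50753} = - \frac{1}{50753}$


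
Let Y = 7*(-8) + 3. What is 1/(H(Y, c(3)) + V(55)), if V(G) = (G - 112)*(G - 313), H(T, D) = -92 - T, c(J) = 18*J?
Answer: 1/14667 ≈ 6.8180e-5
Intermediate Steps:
Y = -53 (Y = -56 + 3 = -53)
V(G) = (-313 + G)*(-112 + G) (V(G) = (-112 + G)*(-313 + G) = (-313 + G)*(-112 + G))
1/(H(Y, c(3)) + V(55)) = 1/((-92 - 1*(-53)) + (35056 + 55² - 425*55)) = 1/((-92 + 53) + (35056 + 3025 - 23375)) = 1/(-39 + 14706) = 1/14667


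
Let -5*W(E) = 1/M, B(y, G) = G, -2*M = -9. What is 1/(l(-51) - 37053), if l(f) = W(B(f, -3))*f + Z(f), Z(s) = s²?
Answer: -15/516746 ≈ -2.9028e-5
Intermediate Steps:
M = 9/2 (M = -½*(-9) = 9/2 ≈ 4.5000)
W(E) = -2/45 (W(E) = -1/(5*9/2) = -⅕*2/9 = -2/45)
l(f) = f² - 2*f/45 (l(f) = -2*f/45 + f² = f² - 2*f/45)
1/(l(-51) - 37053) = 1/((1/45)*(-51)*(-2 + 45*(-51)) - 37053) = 1/((1/45)*(-51)*(-2 - 2295) - 37053) = 1/((1/45)*(-51)*(-2297) - 37053) = 1/(39049/15 - 37053) = 1/(-516746/15) = -15/516746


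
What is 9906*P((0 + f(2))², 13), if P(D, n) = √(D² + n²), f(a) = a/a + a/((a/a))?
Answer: 49530*√10 ≈ 1.5663e+5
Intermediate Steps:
f(a) = 1 + a (f(a) = 1 + a/1 = 1 + a*1 = 1 + a)
9906*P((0 + f(2))², 13) = 9906*√(((0 + (1 + 2))²)² + 13²) = 9906*√(((0 + 3)²)² + 169) = 9906*√((3²)² + 169) = 9906*√(9² + 169) = 9906*√(81 + 169) = 9906*√250 = 9906*(5*√10) = 49530*√10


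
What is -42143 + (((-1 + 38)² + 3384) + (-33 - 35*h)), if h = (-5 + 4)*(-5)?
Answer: -37598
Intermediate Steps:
h = 5 (h = -1*(-5) = 5)
-42143 + (((-1 + 38)² + 3384) + (-33 - 35*h)) = -42143 + (((-1 + 38)² + 3384) + (-33 - 35*5)) = -42143 + ((37² + 3384) + (-33 - 175)) = -42143 + ((1369 + 3384) - 208) = -42143 + (4753 - 208) = -42143 + 4545 = -37598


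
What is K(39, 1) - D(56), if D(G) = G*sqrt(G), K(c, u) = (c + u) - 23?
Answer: 17 - 112*sqrt(14) ≈ -402.07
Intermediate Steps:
K(c, u) = -23 + c + u
D(G) = G**(3/2)
K(39, 1) - D(56) = (-23 + 39 + 1) - 56**(3/2) = 17 - 112*sqrt(14)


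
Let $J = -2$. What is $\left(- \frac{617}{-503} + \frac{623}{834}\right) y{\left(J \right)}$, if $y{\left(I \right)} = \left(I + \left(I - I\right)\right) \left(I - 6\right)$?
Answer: $\frac{6623576}{209751} \approx 31.578$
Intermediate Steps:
$y{\left(I \right)} = I \left(-6 + I\right)$ ($y{\left(I \right)} = \left(I + 0\right) \left(-6 + I\right) = I \left(-6 + I\right)$)
$\left(- \frac{617}{-503} + \frac{623}{834}\right) y{\left(J \right)} = \left(- \frac{617}{-503} + \frac{623}{834}\right) \left(- 2 \left(-6 - 2\right)\right) = \left(\left(-617\right) \left(- \frac{1}{503}\right) + 623 \cdot \frac{1}{834}\right) \left(\left(-2\right) \left(-8\right)\right) = \left(\frac{617}{503} + \frac{623}{834}\right) 16 = \frac{827947}{419502} \cdot 16 = \frac{6623576}{209751}$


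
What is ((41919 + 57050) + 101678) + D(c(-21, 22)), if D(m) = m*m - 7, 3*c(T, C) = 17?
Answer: 1806049/9 ≈ 2.0067e+5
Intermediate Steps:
c(T, C) = 17/3 (c(T, C) = (⅓)*17 = 17/3)
D(m) = -7 + m² (D(m) = m² - 7 = -7 + m²)
((41919 + 57050) + 101678) + D(c(-21, 22)) = ((41919 + 57050) + 101678) + (-7 + (17/3)²) = (98969 + 101678) + (-7 + 289/9) = 200647 + 226/9 = 1806049/9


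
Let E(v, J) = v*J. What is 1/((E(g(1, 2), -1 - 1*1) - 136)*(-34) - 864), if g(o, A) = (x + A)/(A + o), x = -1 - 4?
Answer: 1/3692 ≈ 0.00027086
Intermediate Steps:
x = -5
g(o, A) = (-5 + A)/(A + o)
E(v, J) = J*v
1/((E(g(1, 2), -1 - 1*1) - 136)*(-34) - 864) = 1/(((-1 - 1*1)*((-5 + 2)/(2 + 1)) - 136)*(-34) - 864) = 1/(((-1 - 1)*(-3/3) - 136)*(-34) - 864) = 1/((-2*(-3)/3 - 136)*(-34) - 864) = 1/((-2*(-1) - 136)*(-34) - 864) = 1/((2 - 136)*(-34) - 864) = 1/(-134*(-34) - 864) = 1/(4556 - 864) = 1/3692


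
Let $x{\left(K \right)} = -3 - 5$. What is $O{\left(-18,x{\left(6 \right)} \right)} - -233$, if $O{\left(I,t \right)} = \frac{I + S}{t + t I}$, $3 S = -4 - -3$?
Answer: $\frac{95009}{408} \approx 232.87$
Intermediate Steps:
$x{\left(K \right)} = -8$ ($x{\left(K \right)} = -3 - 5 = -8$)
$S = - \frac{1}{3}$ ($S = \frac{-4 - -3}{3} = \frac{-4 + 3}{3} = \frac{1}{3} \left(-1\right) = - \frac{1}{3} \approx -0.33333$)
$O{\left(I,t \right)} = \frac{- \frac{1}{3} + I}{t + I t}$ ($O{\left(I,t \right)} = \frac{I - \frac{1}{3}}{t + t I} = \frac{- \frac{1}{3} + I}{t + I t}$)
$O{\left(-18,x{\left(6 \right)} \right)} - -233 = \frac{- \frac{1}{3} - 18}{\left(-8\right) \left(1 - 18\right)} - -233 = \left(- \frac{1}{8}\right) \frac{1}{-17} \left(- \frac{55}{3}\right) + 233 = \left(- \frac{1}{8}\right) \left(- \frac{1}{17}\right) \left(- \frac{55}{3}\right) + 233 = - \frac{55}{408} + 233 = \frac{95009}{408}$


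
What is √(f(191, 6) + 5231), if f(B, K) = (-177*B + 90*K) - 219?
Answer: I*√28255 ≈ 168.09*I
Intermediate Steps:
f(B, K) = -219 - 177*B + 90*K
√(f(191, 6) + 5231) = √((-219 - 177*191 + 90*6) + 5231) = √((-219 - 33807 + 540) + 5231) = √(-33486 + 5231) = √(-28255) = I*√28255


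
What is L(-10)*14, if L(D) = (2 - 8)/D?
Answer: 42/5 ≈ 8.4000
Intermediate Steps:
L(D) = -6/D
L(-10)*14 = -6/(-10)*14 = -6*(-⅒)*14 = (⅗)*14 = 42/5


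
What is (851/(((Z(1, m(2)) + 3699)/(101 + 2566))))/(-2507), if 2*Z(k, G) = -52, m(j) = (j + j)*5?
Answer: -98679/400357 ≈ -0.24648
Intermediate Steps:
m(j) = 10*j (m(j) = (2*j)*5 = 10*j)
Z(k, G) = -26 (Z(k, G) = (½)*(-52) = -26)
(851/(((Z(1, m(2)) + 3699)/(101 + 2566))))/(-2507) = (851/(((-26 + 3699)/(101 + 2566))))/(-2507) = (851/((3673/2667)))*(-1/2507) = (851/((3673*(1/2667))))*(-1/2507) = (851/(3673/2667))*(-1/2507) = (851*(2667/3673))*(-1/2507) = (2269617/3673)*(-1/2507) = -98679/400357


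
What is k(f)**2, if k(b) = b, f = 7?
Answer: 49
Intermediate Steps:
k(f)**2 = 7**2 = 49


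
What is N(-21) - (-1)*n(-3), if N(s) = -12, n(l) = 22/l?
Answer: -58/3 ≈ -19.333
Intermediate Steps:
N(-21) - (-1)*n(-3) = -12 - (-1)*22/(-3) = -12 - (-1)*22*(-⅓) = -12 - (-1)*(-22)/3 = -12 - 1*22/3 = -12 - 22/3 = -58/3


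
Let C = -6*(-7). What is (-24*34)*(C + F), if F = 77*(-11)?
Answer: 656880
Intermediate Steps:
F = -847
C = 42
(-24*34)*(C + F) = (-24*34)*(42 - 847) = -816*(-805) = 656880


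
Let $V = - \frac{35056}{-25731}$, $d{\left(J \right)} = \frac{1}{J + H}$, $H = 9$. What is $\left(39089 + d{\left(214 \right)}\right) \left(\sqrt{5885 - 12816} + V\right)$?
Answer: $\frac{101859274496}{1912671} + \frac{8716848 i \sqrt{6931}}{223} \approx 53255.0 + 3.2543 \cdot 10^{6} i$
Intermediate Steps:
$d{\left(J \right)} = \frac{1}{9 + J}$ ($d{\left(J \right)} = \frac{1}{J + 9} = \frac{1}{9 + J}$)
$V = \frac{35056}{25731}$ ($V = \left(-35056\right) \left(- \frac{1}{25731}\right) = \frac{35056}{25731} \approx 1.3624$)
$\left(39089 + d{\left(214 \right)}\right) \left(\sqrt{5885 - 12816} + V\right) = \left(39089 + \frac{1}{9 + 214}\right) \left(\sqrt{5885 - 12816} + \frac{35056}{25731}\right) = \left(39089 + \frac{1}{223}\right) \left(\sqrt{-6931} + \frac{35056}{25731}\right) = \left(39089 + \frac{1}{223}\right) \left(i \sqrt{6931} + \frac{35056}{25731}\right) = \frac{8716848 \left(\frac{35056}{25731} + i \sqrt{6931}\right)}{223} = \frac{101859274496}{1912671} + \frac{8716848 i \sqrt{6931}}{223}$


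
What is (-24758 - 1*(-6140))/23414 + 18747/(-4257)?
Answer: -28788838/5537411 ≈ -5.1990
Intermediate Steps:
(-24758 - 1*(-6140))/23414 + 18747/(-4257) = (-24758 + 6140)*(1/23414) + 18747*(-1/4257) = -18618*1/23414 - 2083/473 = -9309/11707 - 2083/473 = -28788838/5537411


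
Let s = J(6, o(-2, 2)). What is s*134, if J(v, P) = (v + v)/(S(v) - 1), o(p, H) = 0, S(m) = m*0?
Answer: -1608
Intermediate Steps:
S(m) = 0
J(v, P) = -2*v (J(v, P) = (v + v)/(0 - 1) = (2*v)/(-1) = (2*v)*(-1) = -2*v)
s = -12 (s = -2*6 = -12)
s*134 = -12*134 = -1608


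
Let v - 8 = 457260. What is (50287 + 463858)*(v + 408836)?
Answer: 445303041080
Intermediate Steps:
v = 457268 (v = 8 + 457260 = 457268)
(50287 + 463858)*(v + 408836) = (50287 + 463858)*(457268 + 408836) = 514145*866104 = 445303041080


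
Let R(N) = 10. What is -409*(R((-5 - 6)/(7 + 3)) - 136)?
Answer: 51534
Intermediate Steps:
-409*(R((-5 - 6)/(7 + 3)) - 136) = -409*(10 - 136) = -409*(-126) = 51534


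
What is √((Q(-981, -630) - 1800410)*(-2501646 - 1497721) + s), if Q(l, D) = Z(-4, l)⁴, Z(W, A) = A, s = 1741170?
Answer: I*√3703961330988413167 ≈ 1.9246e+9*I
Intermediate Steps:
Q(l, D) = l⁴
√((Q(-981, -630) - 1800410)*(-2501646 - 1497721) + s) = √(((-981)⁴ - 1800410)*(-2501646 - 1497721) + 1741170) = √((926138694321 - 1800410)*(-3999367) + 1741170) = √(926136893911*(-3999367) + 1741170) = √(-3703961330990154337 + 1741170) = √(-3703961330988413167) = I*√3703961330988413167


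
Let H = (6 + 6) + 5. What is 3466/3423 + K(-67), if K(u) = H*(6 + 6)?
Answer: 701758/3423 ≈ 205.01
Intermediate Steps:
H = 17 (H = 12 + 5 = 17)
K(u) = 204 (K(u) = 17*(6 + 6) = 17*12 = 204)
3466/3423 + K(-67) = 3466/3423 + 204 = 701758/3423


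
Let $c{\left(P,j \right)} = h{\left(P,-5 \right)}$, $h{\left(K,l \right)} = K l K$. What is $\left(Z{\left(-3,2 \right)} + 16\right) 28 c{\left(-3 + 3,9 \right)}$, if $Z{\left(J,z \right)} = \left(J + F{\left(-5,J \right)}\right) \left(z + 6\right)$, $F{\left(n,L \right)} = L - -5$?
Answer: $0$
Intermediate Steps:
$F{\left(n,L \right)} = 5 + L$ ($F{\left(n,L \right)} = L + 5 = 5 + L$)
$Z{\left(J,z \right)} = \left(5 + 2 J\right) \left(6 + z\right)$ ($Z{\left(J,z \right)} = \left(J + \left(5 + J\right)\right) \left(z + 6\right) = \left(5 + 2 J\right) \left(6 + z\right)$)
$h{\left(K,l \right)} = l K^{2}$
$c{\left(P,j \right)} = - 5 P^{2}$
$\left(Z{\left(-3,2 \right)} + 16\right) 28 c{\left(-3 + 3,9 \right)} = \left(\left(30 + 12 \left(-3\right) - 6 + 2 \left(5 - 3\right)\right) + 16\right) 28 \left(- 5 \left(-3 + 3\right)^{2}\right) = \left(\left(30 - 36 - 6 + 2 \cdot 2\right) + 16\right) 28 \left(- 5 \cdot 0^{2}\right) = \left(\left(30 - 36 - 6 + 4\right) + 16\right) 28 \left(\left(-5\right) 0\right) = \left(-8 + 16\right) 28 \cdot 0 = 8 \cdot 28 \cdot 0 = 224 \cdot 0 = 0$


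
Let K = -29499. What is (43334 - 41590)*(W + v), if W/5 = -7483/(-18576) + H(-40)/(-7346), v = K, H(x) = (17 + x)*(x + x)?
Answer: -219379330761613/4264353 ≈ -5.1445e+7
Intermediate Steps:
H(x) = 2*x*(17 + x) (H(x) = (17 + x)*(2*x) = 2*x*(17 + x))
v = -29499
W = 51975695/68229648 (W = 5*(-7483/(-18576) + (2*(-40)*(17 - 40))/(-7346)) = 5*(-7483*(-1/18576) + (2*(-40)*(-23))*(-1/7346)) = 5*(7483/18576 + 1840*(-1/7346)) = 5*(7483/18576 - 920/3673) = 5*(10395139/68229648) = 51975695/68229648 ≈ 0.76178)
(43334 - 41590)*(W + v) = (43334 - 41590)*(51975695/68229648 - 29499) = 1744*(-2012654410657/68229648) = -219379330761613/4264353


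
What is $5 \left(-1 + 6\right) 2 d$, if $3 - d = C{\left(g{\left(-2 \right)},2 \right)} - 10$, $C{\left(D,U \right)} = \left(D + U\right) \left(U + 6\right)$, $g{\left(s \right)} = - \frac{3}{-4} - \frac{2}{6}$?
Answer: $- \frac{950}{3} \approx -316.67$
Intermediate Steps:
$g{\left(s \right)} = \frac{5}{12}$ ($g{\left(s \right)} = \left(-3\right) \left(- \frac{1}{4}\right) - \frac{1}{3} = \frac{3}{4} - \frac{1}{3} = \frac{5}{12}$)
$C{\left(D,U \right)} = \left(6 + U\right) \left(D + U\right)$ ($C{\left(D,U \right)} = \left(D + U\right) \left(6 + U\right) = \left(6 + U\right) \left(D + U\right)$)
$d = - \frac{19}{3}$ ($d = 3 - \left(\left(2^{2} + 6 \cdot \frac{5}{12} + 6 \cdot 2 + \frac{5}{12} \cdot 2\right) - 10\right) = 3 - \left(\left(4 + \frac{5}{2} + 12 + \frac{5}{6}\right) - 10\right) = 3 - \left(\frac{58}{3} - 10\right) = 3 - \frac{28}{3} = - \frac{19}{3} \approx -6.3333$)
$5 \left(-1 + 6\right) 2 d = 5 \left(-1 + 6\right) 2 \left(- \frac{19}{3}\right) = 5 \cdot 5 \cdot 2 \left(- \frac{19}{3}\right) = 25 \cdot 2 \left(- \frac{19}{3}\right) = 50 \left(- \frac{19}{3}\right) = - \frac{950}{3}$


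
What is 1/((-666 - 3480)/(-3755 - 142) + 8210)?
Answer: 1299/10666172 ≈ 0.00012179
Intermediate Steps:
1/((-666 - 3480)/(-3755 - 142) + 8210) = 1/(-4146/(-3897) + 8210) = 1/(-4146*(-1/3897) + 8210) = 1/(1382/1299 + 8210) = 1/(10666172/1299) = 1299/10666172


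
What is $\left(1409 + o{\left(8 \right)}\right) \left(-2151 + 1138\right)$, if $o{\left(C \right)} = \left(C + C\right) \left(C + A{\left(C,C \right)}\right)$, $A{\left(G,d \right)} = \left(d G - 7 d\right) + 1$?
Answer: $-1702853$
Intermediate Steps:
$A{\left(G,d \right)} = 1 - 7 d + G d$ ($A{\left(G,d \right)} = \left(G d - 7 d\right) + 1 = \left(- 7 d + G d\right) + 1 = 1 - 7 d + G d$)
$o{\left(C \right)} = 2 C \left(1 + C^{2} - 6 C\right)$ ($o{\left(C \right)} = \left(C + C\right) \left(C + \left(1 - 7 C + C C\right)\right) = 2 C \left(C + \left(1 - 7 C + C^{2}\right)\right) = 2 C \left(C + \left(1 + C^{2} - 7 C\right)\right) = 2 C \left(1 + C^{2} - 6 C\right)$)
$\left(1409 + o{\left(8 \right)}\right) \left(-2151 + 1138\right) = \left(1409 + 2 \cdot 8 \left(1 + 8^{2} - 48\right)\right) \left(-2151 + 1138\right) = \left(1409 + 2 \cdot 8 \left(1 + 64 - 48\right)\right) \left(-1013\right) = \left(1409 + 2 \cdot 8 \cdot 17\right) \left(-1013\right) = \left(1409 + 272\right) \left(-1013\right) = 1681 \left(-1013\right) = -1702853$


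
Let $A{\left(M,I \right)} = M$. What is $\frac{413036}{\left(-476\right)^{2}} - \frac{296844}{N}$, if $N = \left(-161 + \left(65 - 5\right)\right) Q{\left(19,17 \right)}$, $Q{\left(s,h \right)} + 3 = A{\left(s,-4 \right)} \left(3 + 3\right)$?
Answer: $\frac{5990689395}{211678628} \approx 28.301$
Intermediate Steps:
$Q{\left(s,h \right)} = -3 + 6 s$ ($Q{\left(s,h \right)} = -3 + s \left(3 + 3\right) = -3 + s 6 = -3 + 6 s$)
$N = -11211$ ($N = \left(-161 + \left(65 - 5\right)\right) \left(-3 + 6 \cdot 19\right) = \left(-161 + \left(65 - 5\right)\right) \left(-3 + 114\right) = \left(-161 + 60\right) 111 = \left(-101\right) 111 = -11211$)
$\frac{413036}{\left(-476\right)^{2}} - \frac{296844}{N} = \frac{413036}{\left(-476\right)^{2}} - \frac{296844}{-11211} = \frac{413036}{226576} - - \frac{98948}{3737} = 413036 \cdot \frac{1}{226576} + \frac{98948}{3737} = \frac{103259}{56644} + \frac{98948}{3737} = \frac{5990689395}{211678628}$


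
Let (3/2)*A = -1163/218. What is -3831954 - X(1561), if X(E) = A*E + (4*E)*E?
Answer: -4438464583/327 ≈ -1.3573e+7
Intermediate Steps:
A = -1163/327 (A = 2*(-1163/218)/3 = 2*(-1163*1/218)/3 = (2/3)*(-1163/218) = -1163/327 ≈ -3.5566)
X(E) = 4*E**2 - 1163*E/327 (X(E) = -1163*E/327 + (4*E)*E = -1163*E/327 + 4*E**2 = 4*E**2 - 1163*E/327)
-3831954 - X(1561) = -3831954 - 1561*(-1163 + 1308*1561)/327 = -3831954 - 1561*(-1163 + 2041788)/327 = -3831954 - 1561*2040625/327 = -3831954 - 1*3185415625/327 = -3831954 - 3185415625/327 = -4438464583/327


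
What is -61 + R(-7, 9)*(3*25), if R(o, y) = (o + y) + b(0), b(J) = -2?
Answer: -61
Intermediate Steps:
R(o, y) = -2 + o + y (R(o, y) = (o + y) - 2 = -2 + o + y)
-61 + R(-7, 9)*(3*25) = -61 + (-2 - 7 + 9)*(3*25) = -61 + 0*75 = -61 + 0 = -61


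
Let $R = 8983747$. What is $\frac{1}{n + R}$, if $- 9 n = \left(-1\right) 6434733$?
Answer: $\frac{3}{29096152} \approx 1.0311 \cdot 10^{-7}$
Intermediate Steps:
$n = \frac{2144911}{3}$ ($n = - \frac{\left(-1\right) 6434733}{9} = \left(- \frac{1}{9}\right) \left(-6434733\right) = \frac{2144911}{3} \approx 7.1497 \cdot 10^{5}$)
$\frac{1}{n + R} = \frac{1}{\frac{2144911}{3} + 8983747} = \frac{1}{\frac{29096152}{3}} = \frac{3}{29096152}$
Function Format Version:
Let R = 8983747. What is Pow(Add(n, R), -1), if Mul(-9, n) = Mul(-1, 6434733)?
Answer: Rational(3, 29096152) ≈ 1.0311e-7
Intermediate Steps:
n = Rational(2144911, 3) (n = Mul(Rational(-1, 9), Mul(-1, 6434733)) = Mul(Rational(-1, 9), -6434733) = Rational(2144911, 3) ≈ 7.1497e+5)
Pow(Add(n, R), -1) = Pow(Add(Rational(2144911, 3), 8983747), -1) = Pow(Rational(29096152, 3), -1) = Rational(3, 29096152)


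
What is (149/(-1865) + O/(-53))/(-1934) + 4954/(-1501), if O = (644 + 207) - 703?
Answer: -946611344003/286940511230 ≈ -3.2990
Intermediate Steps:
O = 148 (O = 851 - 703 = 148)
(149/(-1865) + O/(-53))/(-1934) + 4954/(-1501) = (149/(-1865) + 148/(-53))/(-1934) + 4954/(-1501) = (149*(-1/1865) + 148*(-1/53))*(-1/1934) + 4954*(-1/1501) = (-149/1865 - 148/53)*(-1/1934) - 4954/1501 = -283917/98845*(-1/1934) - 4954/1501 = 283917/191166230 - 4954/1501 = -946611344003/286940511230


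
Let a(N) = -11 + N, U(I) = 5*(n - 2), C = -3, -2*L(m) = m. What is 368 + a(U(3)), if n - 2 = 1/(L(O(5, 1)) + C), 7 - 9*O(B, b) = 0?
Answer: 21687/61 ≈ 355.52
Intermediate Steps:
O(B, b) = 7/9 (O(B, b) = 7/9 - ⅑*0 = 7/9 + 0 = 7/9)
L(m) = -m/2
n = 104/61 (n = 2 + 1/(-½*7/9 - 3) = 2 + 1/(-7/18 - 3) = 2 + 1/(-61/18) = 2 - 18/61 = 104/61 ≈ 1.7049)
U(I) = -90/61 (U(I) = 5*(104/61 - 2) = 5*(-18/61) = -90/61)
368 + a(U(3)) = 368 + (-11 - 90/61) = 368 - 761/61 = 21687/61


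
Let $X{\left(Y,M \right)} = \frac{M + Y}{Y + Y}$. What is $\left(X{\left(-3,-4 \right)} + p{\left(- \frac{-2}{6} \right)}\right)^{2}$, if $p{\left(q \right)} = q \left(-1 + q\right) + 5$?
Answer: $\frac{11449}{324} \approx 35.336$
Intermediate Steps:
$X{\left(Y,M \right)} = \frac{M + Y}{2 Y}$
$p{\left(q \right)} = 5 + q \left(-1 + q\right)$
$\left(X{\left(-3,-4 \right)} + p{\left(- \frac{-2}{6} \right)}\right)^{2} = \left(\frac{-4 - 3}{2 \left(-3\right)} + \left(5 + \left(- \frac{-2}{6}\right)^{2} - - \frac{-2}{6}\right)\right)^{2} = \left(\frac{1}{2} \left(- \frac{1}{3}\right) \left(-7\right) + \left(5 + \left(- \frac{-2}{6}\right)^{2} - - \frac{-2}{6}\right)\right)^{2} = \left(\frac{7}{6} + \left(5 + \left(\left(-1\right) \left(- \frac{1}{3}\right)\right)^{2} - \left(-1\right) \left(- \frac{1}{3}\right)\right)\right)^{2} = \left(\frac{7}{6} + \left(5 + \left(\frac{1}{3}\right)^{2} - \frac{1}{3}\right)\right)^{2} = \left(\frac{7}{6} + \left(5 + \frac{1}{9} - \frac{1}{3}\right)\right)^{2} = \left(\frac{7}{6} + \frac{43}{9}\right)^{2} = \left(\frac{107}{18}\right)^{2} = \frac{11449}{324}$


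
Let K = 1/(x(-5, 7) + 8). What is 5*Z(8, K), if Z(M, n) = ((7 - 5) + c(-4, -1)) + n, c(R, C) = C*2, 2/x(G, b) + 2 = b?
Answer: 25/42 ≈ 0.59524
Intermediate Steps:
x(G, b) = 2/(-2 + b)
c(R, C) = 2*C
K = 5/42 (K = 1/(2/(-2 + 7) + 8) = 1/(2/5 + 8) = 1/(42/5) = 5/42 ≈ 0.11905)
Z(M, n) = n (Z(M, n) = ((7 - 5) + 2*(-1)) + n = (2 - 2) + n = 0 + n = n)
5*Z(8, K) = 5*(5/42) = 25/42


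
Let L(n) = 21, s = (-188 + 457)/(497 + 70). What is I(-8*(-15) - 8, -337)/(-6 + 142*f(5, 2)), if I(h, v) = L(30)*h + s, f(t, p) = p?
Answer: 1333853/157626 ≈ 8.4621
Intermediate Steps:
s = 269/567 ≈ 0.47443
I(h, v) = 269/567 + 21*h (I(h, v) = 21*h + 269/567 = 269/567 + 21*h)
I(-8*(-15) - 8, -337)/(-6 + 142*f(5, 2)) = (269/567 + 21*(-8*(-15) - 8))/(-6 + 142*2) = (269/567 + 21*(120 - 8))/(-6 + 284) = (269/567 + 21*112)/278 = (269/567 + 2352)*(1/278) = (1333853/567)*(1/278) = 1333853/157626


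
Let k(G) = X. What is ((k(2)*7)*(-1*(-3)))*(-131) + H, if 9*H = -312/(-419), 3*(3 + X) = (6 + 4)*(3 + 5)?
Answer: -81839395/1257 ≈ -65107.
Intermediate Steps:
X = 71/3 (X = -3 + ((6 + 4)*(3 + 5))/3 = -3 + (10*8)/3 = -3 + (1/3)*80 = -3 + 80/3 = 71/3 ≈ 23.667)
H = 104/1257 (H = (-312/(-419))/9 = (-312*(-1/419))/9 = (1/9)*(312/419) = 104/1257 ≈ 0.082737)
k(G) = 71/3
((k(2)*7)*(-1*(-3)))*(-131) + H = (((71/3)*7)*(-1*(-3)))*(-131) + 104/1257 = ((497/3)*3)*(-131) + 104/1257 = 497*(-131) + 104/1257 = -65107 + 104/1257 = -81839395/1257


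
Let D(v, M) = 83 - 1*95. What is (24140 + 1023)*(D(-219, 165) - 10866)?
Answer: -273723114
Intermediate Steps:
D(v, M) = -12 (D(v, M) = 83 - 95 = -12)
(24140 + 1023)*(D(-219, 165) - 10866) = (24140 + 1023)*(-12 - 10866) = 25163*(-10878) = -273723114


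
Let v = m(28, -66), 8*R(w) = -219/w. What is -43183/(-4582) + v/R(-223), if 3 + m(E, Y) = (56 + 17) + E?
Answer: 810537301/1003458 ≈ 807.74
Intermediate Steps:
R(w) = -219/(8*w) (R(w) = (-219/w)/8 = -219/(8*w))
m(E, Y) = 70 + E (m(E, Y) = -3 + ((56 + 17) + E) = -3 + (73 + E) = 70 + E)
v = 98 (v = 70 + 28 = 98)
-43183/(-4582) + v/R(-223) = -43183/(-4582) + 98/((-219/8/(-223))) = -43183*(-1/4582) + 98/((-219/8*(-1/223))) = 43183/4582 + 98/(219/1784) = 43183/4582 + 98*(1784/219) = 43183/4582 + 174832/219 = 810537301/1003458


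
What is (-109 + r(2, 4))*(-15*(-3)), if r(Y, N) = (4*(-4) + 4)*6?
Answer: -8145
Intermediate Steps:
r(Y, N) = -72 (r(Y, N) = (-16 + 4)*6 = -12*6 = -72)
(-109 + r(2, 4))*(-15*(-3)) = (-109 - 72)*(-15*(-3)) = -181*45 = -8145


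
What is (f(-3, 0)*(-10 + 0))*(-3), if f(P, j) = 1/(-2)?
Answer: -15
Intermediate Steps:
f(P, j) = -½
(f(-3, 0)*(-10 + 0))*(-3) = -(-10 + 0)/2*(-3) = -½*(-10)*(-3) = 5*(-3) = -15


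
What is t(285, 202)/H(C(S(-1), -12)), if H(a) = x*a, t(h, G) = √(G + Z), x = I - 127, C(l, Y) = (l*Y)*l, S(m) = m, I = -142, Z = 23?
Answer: 5/1076 ≈ 0.0046468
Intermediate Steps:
C(l, Y) = Y*l² (C(l, Y) = (Y*l)*l = Y*l²)
x = -269 (x = -142 - 127 = -269)
t(h, G) = √(23 + G) (t(h, G) = √(G + 23) = √(23 + G))
H(a) = -269*a
t(285, 202)/H(C(S(-1), -12)) = √(23 + 202)/((-(-3228)*(-1)²)) = √225/((-(-3228))) = 15/((-269*(-12))) = 15/3228 = 15*(1/3228) = 5/1076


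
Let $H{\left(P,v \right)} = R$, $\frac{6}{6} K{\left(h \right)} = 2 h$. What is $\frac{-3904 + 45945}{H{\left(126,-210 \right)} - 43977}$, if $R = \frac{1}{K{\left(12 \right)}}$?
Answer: $- \frac{1008984}{1055447} \approx -0.95598$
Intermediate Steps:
$K{\left(h \right)} = 2 h$
$R = \frac{1}{24}$ ($R = \frac{1}{2 \cdot 12} = \frac{1}{24} \approx 0.041667$)
$H{\left(P,v \right)} = \frac{1}{24}$
$\frac{-3904 + 45945}{H{\left(126,-210 \right)} - 43977} = \frac{-3904 + 45945}{\frac{1}{24} - 43977} = \frac{42041}{- \frac{1055447}{24}} = 42041 \left(- \frac{24}{1055447}\right) = - \frac{1008984}{1055447}$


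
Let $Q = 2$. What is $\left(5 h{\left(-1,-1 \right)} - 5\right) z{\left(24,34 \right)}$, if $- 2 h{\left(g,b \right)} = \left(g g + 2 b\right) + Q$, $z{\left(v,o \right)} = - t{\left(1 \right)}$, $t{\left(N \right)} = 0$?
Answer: $0$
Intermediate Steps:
$z{\left(v,o \right)} = 0$ ($z{\left(v,o \right)} = \left(-1\right) 0 = 0$)
$h{\left(g,b \right)} = -1 - b - \frac{g^{2}}{2}$ ($h{\left(g,b \right)} = - \frac{\left(g g + 2 b\right) + 2}{2} = - \frac{\left(g^{2} + 2 b\right) + 2}{2} = - \frac{2 + g^{2} + 2 b}{2} = -1 - b - \frac{g^{2}}{2}$)
$\left(5 h{\left(-1,-1 \right)} - 5\right) z{\left(24,34 \right)} = \left(5 \left(-1 - -1 - \frac{\left(-1\right)^{2}}{2}\right) - 5\right) 0 = \left(5 \left(-1 + 1 - \frac{1}{2}\right) - 5\right) 0 = \left(5 \left(- \frac{1}{2}\right) - 5\right) 0 = \left(- \frac{5}{2} - 5\right) 0 = \left(- \frac{15}{2}\right) 0 = 0$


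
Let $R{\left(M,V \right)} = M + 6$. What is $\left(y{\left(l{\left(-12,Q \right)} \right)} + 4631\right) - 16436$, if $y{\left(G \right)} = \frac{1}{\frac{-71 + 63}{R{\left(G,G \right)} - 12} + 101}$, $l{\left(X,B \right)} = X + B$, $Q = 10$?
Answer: $- \frac{1204109}{102} \approx -11805.0$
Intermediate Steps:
$R{\left(M,V \right)} = 6 + M$
$l{\left(X,B \right)} = B + X$
$y{\left(G \right)} = \frac{1}{101 - \frac{8}{-6 + G}}$ ($y{\left(G \right)} = \frac{1}{\frac{-71 + 63}{\left(6 + G\right) - 12} + 101} = \frac{1}{- \frac{8}{-6 + G} + 101} = \frac{1}{101 - \frac{8}{-6 + G}}$)
$\left(y{\left(l{\left(-12,Q \right)} \right)} + 4631\right) - 16436 = \left(\frac{-6 + \left(10 - 12\right)}{-614 + 101 \left(10 - 12\right)} + 4631\right) - 16436 = \left(\frac{-6 - 2}{-614 + 101 \left(-2\right)} + 4631\right) - 16436 = \left(\frac{1}{-614 - 202} \left(-8\right) + 4631\right) - 16436 = \left(\frac{1}{-816} \left(-8\right) + 4631\right) - 16436 = \left(\left(- \frac{1}{816}\right) \left(-8\right) + 4631\right) - 16436 = \left(\frac{1}{102} + 4631\right) - 16436 = \frac{472363}{102} - 16436 = - \frac{1204109}{102}$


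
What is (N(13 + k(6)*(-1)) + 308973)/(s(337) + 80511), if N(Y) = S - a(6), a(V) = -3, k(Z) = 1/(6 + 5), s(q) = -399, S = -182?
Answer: 154397/40056 ≈ 3.8545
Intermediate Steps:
k(Z) = 1/11
N(Y) = -179 (N(Y) = -182 - 1*(-3) = -182 + 3 = -179)
(N(13 + k(6)*(-1)) + 308973)/(s(337) + 80511) = (-179 + 308973)/(-399 + 80511) = 308794/80112 = 308794*(1/80112) = 154397/40056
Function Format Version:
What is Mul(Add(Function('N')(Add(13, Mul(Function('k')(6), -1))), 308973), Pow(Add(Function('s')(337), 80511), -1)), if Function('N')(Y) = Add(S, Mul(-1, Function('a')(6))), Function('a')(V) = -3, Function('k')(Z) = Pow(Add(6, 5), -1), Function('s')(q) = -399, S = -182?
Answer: Rational(154397, 40056) ≈ 3.8545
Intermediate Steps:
Function('k')(Z) = Rational(1, 11) (Function('k')(Z) = Pow(11, -1) = Rational(1, 11))
Function('N')(Y) = -179 (Function('N')(Y) = Add(-182, Mul(-1, -3)) = Add(-182, 3) = -179)
Mul(Add(Function('N')(Add(13, Mul(Function('k')(6), -1))), 308973), Pow(Add(Function('s')(337), 80511), -1)) = Mul(Add(-179, 308973), Pow(Add(-399, 80511), -1)) = Mul(308794, Pow(80112, -1)) = Mul(308794, Rational(1, 80112)) = Rational(154397, 40056)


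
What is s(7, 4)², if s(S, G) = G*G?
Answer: 256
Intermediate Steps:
s(S, G) = G²
s(7, 4)² = (4²)² = 16² = 256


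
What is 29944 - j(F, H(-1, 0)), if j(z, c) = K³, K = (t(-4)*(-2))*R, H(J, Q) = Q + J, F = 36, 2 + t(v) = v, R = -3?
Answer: 76600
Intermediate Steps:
t(v) = -2 + v
H(J, Q) = J + Q
K = -36 (K = ((-2 - 4)*(-2))*(-3) = -6*(-2)*(-3) = 12*(-3) = -36)
j(z, c) = -46656 (j(z, c) = (-36)³ = -46656)
29944 - j(F, H(-1, 0)) = 29944 - 1*(-46656) = 29944 + 46656 = 76600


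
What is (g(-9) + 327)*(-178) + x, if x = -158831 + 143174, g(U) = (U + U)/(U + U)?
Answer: -74041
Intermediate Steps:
g(U) = 1 (g(U) = (2*U)/((2*U)) = (2*U)*(1/(2*U)) = 1)
x = -15657
(g(-9) + 327)*(-178) + x = (1 + 327)*(-178) - 15657 = 328*(-178) - 15657 = -58384 - 15657 = -74041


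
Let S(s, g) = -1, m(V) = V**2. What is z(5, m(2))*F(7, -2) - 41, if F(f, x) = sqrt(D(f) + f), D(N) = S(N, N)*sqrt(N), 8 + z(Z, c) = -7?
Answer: -41 - 15*sqrt(7 - sqrt(7)) ≈ -72.300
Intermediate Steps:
z(Z, c) = -15 (z(Z, c) = -8 - 7 = -15)
D(N) = -sqrt(N)
F(f, x) = sqrt(f - sqrt(f)) (F(f, x) = sqrt(-sqrt(f) + f) = sqrt(f - sqrt(f)))
z(5, m(2))*F(7, -2) - 41 = -15*sqrt(7 - sqrt(7)) - 41 = -41 - 15*sqrt(7 - sqrt(7))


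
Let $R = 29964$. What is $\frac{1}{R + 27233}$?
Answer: $\frac{1}{57197} \approx 1.7483 \cdot 10^{-5}$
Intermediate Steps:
$\frac{1}{R + 27233} = \frac{1}{29964 + 27233} = \frac{1}{57197}$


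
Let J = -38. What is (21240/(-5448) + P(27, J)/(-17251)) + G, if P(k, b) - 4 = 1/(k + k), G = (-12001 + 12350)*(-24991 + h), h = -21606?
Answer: -3438882841424123/211462758 ≈ -1.6262e+7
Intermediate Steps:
G = -16262353 (G = (-12001 + 12350)*(-24991 - 21606) = 349*(-46597) = -16262353)
P(k, b) = 4 + 1/(2*k) (P(k, b) = 4 + 1/(k + k) = 4 + 1/(2*k))
(21240/(-5448) + P(27, J)/(-17251)) + G = (21240/(-5448) + (4 + (½)/27)/(-17251)) - 16262353 = (21240*(-1/5448) + (4 + (½)*(1/27))*(-1/17251)) - 16262353 = (-885/227 + (4 + 1/54)*(-1/17251)) - 16262353 = (-885/227 + (217/54)*(-1/17251)) - 16262353 = (-885/227 - 217/931554) - 16262353 = -824474549/211462758 - 16262353 = -3438882841424123/211462758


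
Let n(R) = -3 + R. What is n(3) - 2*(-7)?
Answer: 14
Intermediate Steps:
n(3) - 2*(-7) = (-3 + 3) - 2*(-7) = 0 + 14 = 14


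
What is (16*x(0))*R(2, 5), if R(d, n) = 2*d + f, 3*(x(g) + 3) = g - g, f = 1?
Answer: -240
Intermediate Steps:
x(g) = -3 (x(g) = -3 + (g - g)/3 = -3 + (⅓)*0 = -3 + 0 = -3)
R(d, n) = 1 + 2*d (R(d, n) = 2*d + 1 = 1 + 2*d)
(16*x(0))*R(2, 5) = (16*(-3))*(1 + 2*2) = -48*(1 + 4) = -48*5 = -240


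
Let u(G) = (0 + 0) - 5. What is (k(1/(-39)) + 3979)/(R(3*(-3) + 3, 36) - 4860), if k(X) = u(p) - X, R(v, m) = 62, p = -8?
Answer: -154987/187122 ≈ -0.82827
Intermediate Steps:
u(G) = -5 (u(G) = 0 - 5 = -5)
k(X) = -5 - X
(k(1/(-39)) + 3979)/(R(3*(-3) + 3, 36) - 4860) = ((-5 - 1/(-39)) + 3979)/(62 - 4860) = ((-5 - 1*(-1/39)) + 3979)/(-4798) = ((-5 + 1/39) + 3979)*(-1/4798) = (-194/39 + 3979)*(-1/4798) = (154987/39)*(-1/4798) = -154987/187122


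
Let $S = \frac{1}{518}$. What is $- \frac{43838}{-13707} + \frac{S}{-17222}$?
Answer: $\frac{391078608941}{122280092172} \approx 3.1982$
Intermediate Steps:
$S = \frac{1}{518} \approx 0.0019305$
$- \frac{43838}{-13707} + \frac{S}{-17222} = - \frac{43838}{-13707} + \frac{1}{518 \left(-17222\right)} = \left(-43838\right) \left(- \frac{1}{13707}\right) + \frac{1}{518} \left(- \frac{1}{17222}\right) = \frac{43838}{13707} - \frac{1}{8920996} = \frac{391078608941}{122280092172}$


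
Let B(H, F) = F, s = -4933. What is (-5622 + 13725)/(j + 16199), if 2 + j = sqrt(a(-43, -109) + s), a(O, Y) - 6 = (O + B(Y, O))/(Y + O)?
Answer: 1108285124/2215380877 - 37814*I*sqrt(16131)/2215380877 ≈ 0.50027 - 0.0021679*I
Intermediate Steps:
a(O, Y) = 6 + 2*O/(O + Y) (a(O, Y) = 6 + (O + O)/(Y + O) = 6 + (2*O)/(O + Y) = 6 + 2*O/(O + Y))
j = -2 + 21*I*sqrt(16131)/38 (j = -2 + sqrt(2*(3*(-109) + 4*(-43))/(-43 - 109) - 4933) = -2 + sqrt(2*(-327 - 172)/(-152) - 4933) = -2 + sqrt(2*(-1/152)*(-499) - 4933) = -2 + sqrt(499/76 - 4933) = -2 + sqrt(-374409/76) = -2 + 21*I*sqrt(16131)/38 ≈ -2.0 + 70.189*I)
(-5622 + 13725)/(j + 16199) = (-5622 + 13725)/((-2 + 21*I*sqrt(16131)/38) + 16199) = 8103/(16197 + 21*I*sqrt(16131)/38)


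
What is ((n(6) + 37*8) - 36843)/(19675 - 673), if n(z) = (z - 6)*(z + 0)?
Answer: -36547/19002 ≈ -1.9233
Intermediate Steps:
n(z) = z*(-6 + z) (n(z) = (-6 + z)*z = z*(-6 + z))
((n(6) + 37*8) - 36843)/(19675 - 673) = ((6*(-6 + 6) + 37*8) - 36843)/(19675 - 673) = ((6*0 + 296) - 36843)/19002 = ((0 + 296) - 36843)*(1/19002) = (296 - 36843)*(1/19002) = -36547*1/19002 = -36547/19002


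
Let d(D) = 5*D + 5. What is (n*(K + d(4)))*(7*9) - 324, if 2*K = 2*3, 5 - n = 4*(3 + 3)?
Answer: -33840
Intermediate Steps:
n = -19 (n = 5 - 4*(3 + 3) = 5 - 4*6 = 5 - 1*24 = 5 - 24 = -19)
d(D) = 5 + 5*D
K = 3 (K = (2*3)/2 = (½)*6 = 3)
(n*(K + d(4)))*(7*9) - 324 = (-19*(3 + (5 + 5*4)))*(7*9) - 324 = -19*(3 + (5 + 20))*63 - 324 = -19*(3 + 25)*63 - 324 = -19*28*63 - 324 = -532*63 - 324 = -33516 - 324 = -33840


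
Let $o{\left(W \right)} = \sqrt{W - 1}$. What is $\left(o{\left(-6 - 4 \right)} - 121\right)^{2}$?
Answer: $\left(121 - i \sqrt{11}\right)^{2} \approx 14630.0 - 802.62 i$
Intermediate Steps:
$o{\left(W \right)} = \sqrt{-1 + W}$
$\left(o{\left(-6 - 4 \right)} - 121\right)^{2} = \left(\sqrt{-1 - 10} - 121\right)^{2} = \left(\sqrt{-11} - 121\right)^{2} = \left(i \sqrt{11} - 121\right)^{2} = \left(-121 + i \sqrt{11}\right)^{2}$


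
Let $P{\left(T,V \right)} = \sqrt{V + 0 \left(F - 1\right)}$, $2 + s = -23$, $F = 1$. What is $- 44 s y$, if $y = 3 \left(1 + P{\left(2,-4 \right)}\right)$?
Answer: $3300 + 6600 i \approx 3300.0 + 6600.0 i$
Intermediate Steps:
$s = -25$ ($s = -2 - 23 = -25$)
$P{\left(T,V \right)} = \sqrt{V}$ ($P{\left(T,V \right)} = \sqrt{V + 0 \left(1 - 1\right)} = \sqrt{V + 0 \cdot 0} = \sqrt{V + 0} = \sqrt{V}$)
$y = 3 + 6 i$ ($y = 3 \left(1 + \sqrt{-4}\right) = 3 \left(1 + 2 i\right) = 3 + 6 i \approx 3.0 + 6.0 i$)
$- 44 s y = \left(-44\right) \left(-25\right) \left(3 + 6 i\right) = 1100 \left(3 + 6 i\right) = 3300 + 6600 i$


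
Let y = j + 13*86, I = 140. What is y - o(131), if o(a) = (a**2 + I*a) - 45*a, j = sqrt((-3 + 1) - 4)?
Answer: -28488 + I*sqrt(6) ≈ -28488.0 + 2.4495*I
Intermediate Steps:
j = I*sqrt(6) (j = sqrt(-2 - 4) = sqrt(-6) = I*sqrt(6) ≈ 2.4495*I)
o(a) = a**2 + 95*a (o(a) = (a**2 + 140*a) - 45*a = a**2 + 95*a)
y = 1118 + I*sqrt(6) (y = I*sqrt(6) + 13*86 = I*sqrt(6) + 1118 = 1118 + I*sqrt(6) ≈ 1118.0 + 2.4495*I)
y - o(131) = (1118 + I*sqrt(6)) - 131*(95 + 131) = (1118 + I*sqrt(6)) - 131*226 = (1118 + I*sqrt(6)) - 1*29606 = (1118 + I*sqrt(6)) - 29606 = -28488 + I*sqrt(6)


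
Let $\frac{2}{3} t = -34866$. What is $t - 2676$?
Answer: $-54975$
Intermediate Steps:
$t = -52299$ ($t = \frac{3}{2} \left(-34866\right) = -52299$)
$t - 2676 = -52299 - 2676 = -54975$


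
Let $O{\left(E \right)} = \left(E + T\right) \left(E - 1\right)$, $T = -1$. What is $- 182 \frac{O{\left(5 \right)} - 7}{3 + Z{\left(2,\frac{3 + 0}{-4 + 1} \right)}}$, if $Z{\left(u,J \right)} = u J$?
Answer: $-1638$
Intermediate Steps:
$O{\left(E \right)} = \left(-1 + E\right)^{2}$ ($O{\left(E \right)} = \left(E - 1\right) \left(E - 1\right) = \left(-1 + E\right) \left(-1 + E\right) = \left(-1 + E\right)^{2}$)
$Z{\left(u,J \right)} = J u$
$- 182 \frac{O{\left(5 \right)} - 7}{3 + Z{\left(2,\frac{3 + 0}{-4 + 1} \right)}} = - 182 \frac{\left(1 + 5^{2} - 10\right) - 7}{3 + \frac{3 + 0}{-4 + 1} \cdot 2} = - 182 \frac{\left(1 + 25 - 10\right) - 7}{3 + \frac{3}{-3} \cdot 2} = - 182 \frac{16 - 7}{3 + 3 \left(- \frac{1}{3}\right) 2} = - 182 \frac{9}{3 - 2} = - 182 \cdot \frac{9}{1} = - 182 \cdot 9 \cdot 1 = \left(-182\right) 9 = -1638$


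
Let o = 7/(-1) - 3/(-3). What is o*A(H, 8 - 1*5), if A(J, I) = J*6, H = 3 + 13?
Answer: -576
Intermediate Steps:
H = 16
A(J, I) = 6*J
o = -6 (o = 7*(-1) - 3*(-1/3) = -7 + 1 = -6)
o*A(H, 8 - 1*5) = -36*16 = -6*96 = -576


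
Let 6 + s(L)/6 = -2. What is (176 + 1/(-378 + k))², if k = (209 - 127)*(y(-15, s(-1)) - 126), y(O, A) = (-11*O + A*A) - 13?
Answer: 1126275814961089/36359625124 ≈ 30976.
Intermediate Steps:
s(L) = -48 (s(L) = -36 + 6*(-2) = -36 - 12 = -48)
y(O, A) = -13 + A² - 11*O (y(O, A) = (-11*O + A²) - 13 = (A² - 11*O) - 13 = -13 + A² - 11*O)
k = 191060 (k = (209 - 127)*((-13 + (-48)² - 11*(-15)) - 126) = 82*((-13 + 2304 + 165) - 126) = 82*(2456 - 126) = 82*2330 = 191060)
(176 + 1/(-378 + k))² = (176 + 1/(-378 + 191060))² = (176 + 1/190682)² = (33560033/190682)² = 1126275814961089/36359625124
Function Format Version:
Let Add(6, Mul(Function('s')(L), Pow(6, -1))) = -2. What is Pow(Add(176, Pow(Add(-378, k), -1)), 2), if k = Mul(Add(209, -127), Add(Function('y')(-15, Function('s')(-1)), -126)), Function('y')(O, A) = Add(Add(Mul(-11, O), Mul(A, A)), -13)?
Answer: Rational(1126275814961089, 36359625124) ≈ 30976.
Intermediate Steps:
Function('s')(L) = -48 (Function('s')(L) = Add(-36, Mul(6, -2)) = Add(-36, -12) = -48)
Function('y')(O, A) = Add(-13, Pow(A, 2), Mul(-11, O)) (Function('y')(O, A) = Add(Add(Mul(-11, O), Pow(A, 2)), -13) = Add(Add(Pow(A, 2), Mul(-11, O)), -13) = Add(-13, Pow(A, 2), Mul(-11, O)))
k = 191060 (k = Mul(Add(209, -127), Add(Add(-13, Pow(-48, 2), Mul(-11, -15)), -126)) = Mul(82, Add(Add(-13, 2304, 165), -126)) = Mul(82, Add(2456, -126)) = Mul(82, 2330) = 191060)
Pow(Add(176, Pow(Add(-378, k), -1)), 2) = Pow(Add(176, Pow(Add(-378, 191060), -1)), 2) = Pow(Add(176, Pow(190682, -1)), 2) = Pow(Add(176, Rational(1, 190682)), 2) = Pow(Rational(33560033, 190682), 2) = Rational(1126275814961089, 36359625124)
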